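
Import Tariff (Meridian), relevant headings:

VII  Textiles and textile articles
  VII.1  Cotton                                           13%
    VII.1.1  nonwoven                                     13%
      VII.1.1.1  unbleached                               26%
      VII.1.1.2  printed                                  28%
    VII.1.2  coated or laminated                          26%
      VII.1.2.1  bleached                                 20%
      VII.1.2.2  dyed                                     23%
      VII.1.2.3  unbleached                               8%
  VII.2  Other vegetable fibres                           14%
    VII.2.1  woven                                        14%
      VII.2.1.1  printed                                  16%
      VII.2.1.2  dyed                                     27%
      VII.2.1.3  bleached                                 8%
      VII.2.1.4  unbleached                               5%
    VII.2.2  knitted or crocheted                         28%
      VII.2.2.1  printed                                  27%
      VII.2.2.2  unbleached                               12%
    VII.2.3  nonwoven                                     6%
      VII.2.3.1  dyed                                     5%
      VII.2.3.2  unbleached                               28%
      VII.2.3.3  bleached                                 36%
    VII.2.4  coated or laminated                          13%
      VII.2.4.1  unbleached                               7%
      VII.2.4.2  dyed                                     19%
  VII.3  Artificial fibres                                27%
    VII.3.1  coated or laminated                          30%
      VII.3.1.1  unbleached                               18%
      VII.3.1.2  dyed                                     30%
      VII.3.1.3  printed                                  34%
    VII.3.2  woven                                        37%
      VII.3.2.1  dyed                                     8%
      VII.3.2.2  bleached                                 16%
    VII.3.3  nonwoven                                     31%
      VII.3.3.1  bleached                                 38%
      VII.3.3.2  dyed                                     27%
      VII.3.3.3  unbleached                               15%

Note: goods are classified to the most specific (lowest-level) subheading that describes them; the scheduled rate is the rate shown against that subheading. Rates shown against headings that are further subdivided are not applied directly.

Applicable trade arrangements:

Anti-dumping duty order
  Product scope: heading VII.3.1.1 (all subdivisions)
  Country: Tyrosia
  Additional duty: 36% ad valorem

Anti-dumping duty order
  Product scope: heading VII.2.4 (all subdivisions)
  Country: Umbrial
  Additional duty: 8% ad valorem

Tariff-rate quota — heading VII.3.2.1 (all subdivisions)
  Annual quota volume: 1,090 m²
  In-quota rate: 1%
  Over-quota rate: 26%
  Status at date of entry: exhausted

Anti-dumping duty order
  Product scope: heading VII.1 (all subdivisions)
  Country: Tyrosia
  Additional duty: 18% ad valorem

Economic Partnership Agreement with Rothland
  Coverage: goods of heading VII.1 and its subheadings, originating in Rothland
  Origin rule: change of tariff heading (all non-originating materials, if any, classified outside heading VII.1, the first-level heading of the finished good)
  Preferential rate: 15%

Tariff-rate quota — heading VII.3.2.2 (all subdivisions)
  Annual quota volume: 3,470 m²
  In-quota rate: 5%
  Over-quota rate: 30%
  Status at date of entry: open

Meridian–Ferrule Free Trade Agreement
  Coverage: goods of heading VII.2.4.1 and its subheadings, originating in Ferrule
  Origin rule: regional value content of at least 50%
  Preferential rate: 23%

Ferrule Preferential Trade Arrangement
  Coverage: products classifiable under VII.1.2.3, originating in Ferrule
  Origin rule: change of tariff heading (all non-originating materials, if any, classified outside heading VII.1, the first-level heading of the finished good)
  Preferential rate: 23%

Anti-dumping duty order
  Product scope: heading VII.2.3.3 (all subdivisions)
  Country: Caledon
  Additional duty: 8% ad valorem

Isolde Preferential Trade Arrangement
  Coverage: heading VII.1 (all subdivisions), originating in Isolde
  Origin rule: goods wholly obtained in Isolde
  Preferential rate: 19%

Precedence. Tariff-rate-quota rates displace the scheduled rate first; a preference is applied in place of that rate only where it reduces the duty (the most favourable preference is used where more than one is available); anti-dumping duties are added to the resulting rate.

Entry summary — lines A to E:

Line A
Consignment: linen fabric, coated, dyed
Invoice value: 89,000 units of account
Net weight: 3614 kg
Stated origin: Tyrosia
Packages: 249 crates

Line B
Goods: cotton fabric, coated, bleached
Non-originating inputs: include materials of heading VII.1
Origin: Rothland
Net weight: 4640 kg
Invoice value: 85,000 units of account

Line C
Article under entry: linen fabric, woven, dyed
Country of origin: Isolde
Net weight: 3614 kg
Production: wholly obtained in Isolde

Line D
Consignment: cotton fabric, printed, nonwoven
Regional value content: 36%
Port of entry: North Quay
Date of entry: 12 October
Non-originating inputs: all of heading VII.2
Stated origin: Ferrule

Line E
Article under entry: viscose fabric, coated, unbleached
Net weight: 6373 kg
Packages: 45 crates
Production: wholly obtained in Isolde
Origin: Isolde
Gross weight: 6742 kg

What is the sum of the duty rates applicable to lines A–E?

Line A: linen → VII.2; coated → VII.2.4; dyed → VII.2.4.2. Scheduled 19%. No special measure applies. → 19%.
Line B: cotton → VII.1; coated → VII.1.2; bleached → VII.1.2.1. Scheduled 20%. Rothland agreement on VII.1: CTH not met. → 20%.
Line C: linen → VII.2; woven → VII.2.1; dyed → VII.2.1.2. Scheduled 27%. Isolde agreement on VII.1: VII.2.1.2 not covered. → 27%.
Line D: cotton → VII.1; nonwoven → VII.1.1; printed → VII.1.1.2. Scheduled 28%. Ferrule agreement on VII.2.4.1: VII.1.1.2 not covered; Ferrule agreement on VII.1.2.3: VII.1.1.2 not covered. → 28%.
Line E: viscose → VII.3; coated → VII.3.1; unbleached → VII.3.1.1. Scheduled 18%. Isolde agreement on VII.1: VII.3.1.1 not covered. → 18%.
Sum: 19% + 20% + 27% + 28% + 18% = 112%.

112%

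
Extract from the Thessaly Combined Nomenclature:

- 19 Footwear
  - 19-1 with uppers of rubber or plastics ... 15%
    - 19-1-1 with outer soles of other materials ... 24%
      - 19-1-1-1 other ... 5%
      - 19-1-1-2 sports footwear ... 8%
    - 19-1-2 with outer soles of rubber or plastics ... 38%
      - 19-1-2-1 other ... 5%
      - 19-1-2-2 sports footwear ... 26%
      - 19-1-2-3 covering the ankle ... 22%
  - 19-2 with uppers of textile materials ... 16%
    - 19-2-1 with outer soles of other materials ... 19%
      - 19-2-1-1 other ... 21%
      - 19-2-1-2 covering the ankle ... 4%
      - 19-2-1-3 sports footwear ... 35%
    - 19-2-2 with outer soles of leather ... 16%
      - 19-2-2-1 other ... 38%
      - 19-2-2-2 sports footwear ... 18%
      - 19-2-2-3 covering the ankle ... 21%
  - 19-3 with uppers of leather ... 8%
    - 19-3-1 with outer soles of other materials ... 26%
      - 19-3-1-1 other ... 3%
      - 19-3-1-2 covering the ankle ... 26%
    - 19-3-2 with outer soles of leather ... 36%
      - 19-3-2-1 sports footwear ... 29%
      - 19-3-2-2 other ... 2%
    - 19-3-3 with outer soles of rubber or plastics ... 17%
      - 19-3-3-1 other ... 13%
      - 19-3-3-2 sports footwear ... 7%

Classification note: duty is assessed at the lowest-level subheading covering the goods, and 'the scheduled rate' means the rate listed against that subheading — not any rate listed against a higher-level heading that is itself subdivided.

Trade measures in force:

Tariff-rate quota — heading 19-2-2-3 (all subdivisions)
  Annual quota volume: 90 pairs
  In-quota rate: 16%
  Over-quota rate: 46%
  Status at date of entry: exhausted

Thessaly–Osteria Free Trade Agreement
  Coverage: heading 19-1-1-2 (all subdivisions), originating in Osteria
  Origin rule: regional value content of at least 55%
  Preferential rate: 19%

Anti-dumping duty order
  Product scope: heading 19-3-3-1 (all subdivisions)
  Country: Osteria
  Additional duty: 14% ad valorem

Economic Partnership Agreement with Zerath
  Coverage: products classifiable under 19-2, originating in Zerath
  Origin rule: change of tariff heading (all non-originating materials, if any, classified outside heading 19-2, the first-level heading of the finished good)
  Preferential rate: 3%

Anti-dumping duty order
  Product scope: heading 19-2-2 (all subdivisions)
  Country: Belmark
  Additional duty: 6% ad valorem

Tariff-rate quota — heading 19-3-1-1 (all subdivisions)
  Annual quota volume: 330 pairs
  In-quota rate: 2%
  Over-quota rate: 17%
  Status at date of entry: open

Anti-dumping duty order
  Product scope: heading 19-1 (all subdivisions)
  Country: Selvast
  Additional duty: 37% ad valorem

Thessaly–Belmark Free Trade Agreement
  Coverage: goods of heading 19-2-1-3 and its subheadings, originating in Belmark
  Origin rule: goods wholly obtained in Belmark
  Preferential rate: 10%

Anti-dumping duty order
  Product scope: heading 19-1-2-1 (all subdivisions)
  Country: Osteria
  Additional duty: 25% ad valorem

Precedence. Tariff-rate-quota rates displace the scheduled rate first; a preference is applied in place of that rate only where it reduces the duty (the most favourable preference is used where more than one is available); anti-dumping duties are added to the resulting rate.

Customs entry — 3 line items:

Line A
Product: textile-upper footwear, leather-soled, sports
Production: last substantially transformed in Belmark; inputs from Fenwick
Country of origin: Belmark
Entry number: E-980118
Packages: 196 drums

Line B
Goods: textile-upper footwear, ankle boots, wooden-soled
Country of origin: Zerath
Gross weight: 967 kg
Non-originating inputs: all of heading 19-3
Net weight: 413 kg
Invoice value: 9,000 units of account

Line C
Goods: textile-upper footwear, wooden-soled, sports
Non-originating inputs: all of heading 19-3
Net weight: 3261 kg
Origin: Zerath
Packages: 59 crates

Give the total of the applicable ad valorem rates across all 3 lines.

Line A: textile-upper → 19-2; leather-soled → 19-2-2; sports → 19-2-2-2. Scheduled 18%. Belmark agreement on 19-2-1-3: 19-2-2-2 not covered; anti-dumping (Belmark, 19-2-2): +6%; total 18% + 6% = 24%. → 24%.
Line B: textile-upper → 19-2; wooden-soled → 19-2-1; ankle boots → 19-2-1-2. Scheduled 4%. Zerath agreement on 19-2: CTH met → 3% available; preferential 3%. → 3%.
Line C: textile-upper → 19-2; wooden-soled → 19-2-1; sports → 19-2-1-3. Scheduled 35%. Zerath agreement on 19-2: CTH met → 3% available; preferential 3%. → 3%.
Sum: 24% + 3% + 3% = 30%.

30%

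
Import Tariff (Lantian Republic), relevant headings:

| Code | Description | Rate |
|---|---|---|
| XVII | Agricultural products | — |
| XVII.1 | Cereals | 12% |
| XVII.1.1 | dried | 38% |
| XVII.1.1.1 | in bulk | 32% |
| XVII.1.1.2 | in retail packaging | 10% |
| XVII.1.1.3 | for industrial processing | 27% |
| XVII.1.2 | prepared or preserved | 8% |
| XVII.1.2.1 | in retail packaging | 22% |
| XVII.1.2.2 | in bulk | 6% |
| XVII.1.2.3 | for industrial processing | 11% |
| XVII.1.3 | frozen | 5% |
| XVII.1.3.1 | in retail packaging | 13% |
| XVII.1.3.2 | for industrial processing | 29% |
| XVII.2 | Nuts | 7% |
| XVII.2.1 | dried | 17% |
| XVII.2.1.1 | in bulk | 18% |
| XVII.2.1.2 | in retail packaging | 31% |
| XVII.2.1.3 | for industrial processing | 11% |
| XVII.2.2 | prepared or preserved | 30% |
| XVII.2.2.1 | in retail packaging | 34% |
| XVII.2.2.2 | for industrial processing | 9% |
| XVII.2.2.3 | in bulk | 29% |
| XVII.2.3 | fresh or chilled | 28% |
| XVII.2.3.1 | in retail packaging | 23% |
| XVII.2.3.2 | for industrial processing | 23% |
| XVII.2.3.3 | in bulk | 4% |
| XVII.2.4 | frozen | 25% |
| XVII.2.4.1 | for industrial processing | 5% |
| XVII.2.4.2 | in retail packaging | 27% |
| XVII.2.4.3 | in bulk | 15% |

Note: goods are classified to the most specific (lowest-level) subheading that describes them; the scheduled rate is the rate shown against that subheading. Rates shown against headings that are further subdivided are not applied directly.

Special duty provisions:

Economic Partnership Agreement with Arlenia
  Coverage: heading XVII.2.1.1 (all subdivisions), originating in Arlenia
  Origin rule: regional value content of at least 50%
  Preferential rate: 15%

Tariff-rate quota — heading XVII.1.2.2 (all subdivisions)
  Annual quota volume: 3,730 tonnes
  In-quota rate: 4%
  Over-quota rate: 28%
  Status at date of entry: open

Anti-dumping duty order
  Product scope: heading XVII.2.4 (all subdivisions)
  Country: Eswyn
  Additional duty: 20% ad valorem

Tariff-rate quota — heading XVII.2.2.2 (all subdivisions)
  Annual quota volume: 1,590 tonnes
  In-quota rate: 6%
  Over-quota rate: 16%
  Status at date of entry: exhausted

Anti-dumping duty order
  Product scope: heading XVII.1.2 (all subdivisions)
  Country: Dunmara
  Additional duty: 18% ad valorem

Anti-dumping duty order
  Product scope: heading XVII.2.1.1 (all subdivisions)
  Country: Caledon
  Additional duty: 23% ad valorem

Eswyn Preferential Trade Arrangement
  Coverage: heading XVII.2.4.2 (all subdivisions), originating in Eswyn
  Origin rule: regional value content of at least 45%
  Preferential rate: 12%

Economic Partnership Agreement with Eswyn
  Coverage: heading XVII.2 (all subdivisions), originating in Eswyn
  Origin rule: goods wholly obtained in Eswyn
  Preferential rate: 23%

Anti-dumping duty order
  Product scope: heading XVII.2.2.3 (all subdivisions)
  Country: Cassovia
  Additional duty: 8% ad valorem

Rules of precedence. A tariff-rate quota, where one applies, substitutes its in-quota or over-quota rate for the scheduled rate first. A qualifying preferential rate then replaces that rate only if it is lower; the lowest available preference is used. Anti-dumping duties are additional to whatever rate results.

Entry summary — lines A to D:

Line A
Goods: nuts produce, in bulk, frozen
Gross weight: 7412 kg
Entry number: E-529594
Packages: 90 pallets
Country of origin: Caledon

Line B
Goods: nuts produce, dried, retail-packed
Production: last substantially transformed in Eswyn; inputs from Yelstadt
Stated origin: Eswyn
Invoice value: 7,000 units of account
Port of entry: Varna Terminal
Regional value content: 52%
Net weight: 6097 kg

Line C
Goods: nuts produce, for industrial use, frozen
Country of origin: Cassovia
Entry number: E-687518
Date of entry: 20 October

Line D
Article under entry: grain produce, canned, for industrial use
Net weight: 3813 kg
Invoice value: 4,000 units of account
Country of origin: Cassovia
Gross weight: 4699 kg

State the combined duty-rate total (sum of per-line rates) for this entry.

Line A: nuts → XVII.2; frozen → XVII.2.4; in bulk → XVII.2.4.3. Scheduled 15%. No special measure applies. → 15%.
Line B: nuts → XVII.2; dried → XVII.2.1; retail-packed → XVII.2.1.2. Scheduled 31%. Eswyn agreement on XVII.2.4.2: XVII.2.1.2 not covered; Eswyn agreement on XVII.2: not wholly obtained. → 31%.
Line C: nuts → XVII.2; frozen → XVII.2.4; for industrial use → XVII.2.4.1. Scheduled 5%. No special measure applies. → 5%.
Line D: grain → XVII.1; canned → XVII.1.2; for industrial use → XVII.1.2.3. Scheduled 11%. No special measure applies. → 11%.
Sum: 15% + 31% + 5% + 11% = 62%.

62%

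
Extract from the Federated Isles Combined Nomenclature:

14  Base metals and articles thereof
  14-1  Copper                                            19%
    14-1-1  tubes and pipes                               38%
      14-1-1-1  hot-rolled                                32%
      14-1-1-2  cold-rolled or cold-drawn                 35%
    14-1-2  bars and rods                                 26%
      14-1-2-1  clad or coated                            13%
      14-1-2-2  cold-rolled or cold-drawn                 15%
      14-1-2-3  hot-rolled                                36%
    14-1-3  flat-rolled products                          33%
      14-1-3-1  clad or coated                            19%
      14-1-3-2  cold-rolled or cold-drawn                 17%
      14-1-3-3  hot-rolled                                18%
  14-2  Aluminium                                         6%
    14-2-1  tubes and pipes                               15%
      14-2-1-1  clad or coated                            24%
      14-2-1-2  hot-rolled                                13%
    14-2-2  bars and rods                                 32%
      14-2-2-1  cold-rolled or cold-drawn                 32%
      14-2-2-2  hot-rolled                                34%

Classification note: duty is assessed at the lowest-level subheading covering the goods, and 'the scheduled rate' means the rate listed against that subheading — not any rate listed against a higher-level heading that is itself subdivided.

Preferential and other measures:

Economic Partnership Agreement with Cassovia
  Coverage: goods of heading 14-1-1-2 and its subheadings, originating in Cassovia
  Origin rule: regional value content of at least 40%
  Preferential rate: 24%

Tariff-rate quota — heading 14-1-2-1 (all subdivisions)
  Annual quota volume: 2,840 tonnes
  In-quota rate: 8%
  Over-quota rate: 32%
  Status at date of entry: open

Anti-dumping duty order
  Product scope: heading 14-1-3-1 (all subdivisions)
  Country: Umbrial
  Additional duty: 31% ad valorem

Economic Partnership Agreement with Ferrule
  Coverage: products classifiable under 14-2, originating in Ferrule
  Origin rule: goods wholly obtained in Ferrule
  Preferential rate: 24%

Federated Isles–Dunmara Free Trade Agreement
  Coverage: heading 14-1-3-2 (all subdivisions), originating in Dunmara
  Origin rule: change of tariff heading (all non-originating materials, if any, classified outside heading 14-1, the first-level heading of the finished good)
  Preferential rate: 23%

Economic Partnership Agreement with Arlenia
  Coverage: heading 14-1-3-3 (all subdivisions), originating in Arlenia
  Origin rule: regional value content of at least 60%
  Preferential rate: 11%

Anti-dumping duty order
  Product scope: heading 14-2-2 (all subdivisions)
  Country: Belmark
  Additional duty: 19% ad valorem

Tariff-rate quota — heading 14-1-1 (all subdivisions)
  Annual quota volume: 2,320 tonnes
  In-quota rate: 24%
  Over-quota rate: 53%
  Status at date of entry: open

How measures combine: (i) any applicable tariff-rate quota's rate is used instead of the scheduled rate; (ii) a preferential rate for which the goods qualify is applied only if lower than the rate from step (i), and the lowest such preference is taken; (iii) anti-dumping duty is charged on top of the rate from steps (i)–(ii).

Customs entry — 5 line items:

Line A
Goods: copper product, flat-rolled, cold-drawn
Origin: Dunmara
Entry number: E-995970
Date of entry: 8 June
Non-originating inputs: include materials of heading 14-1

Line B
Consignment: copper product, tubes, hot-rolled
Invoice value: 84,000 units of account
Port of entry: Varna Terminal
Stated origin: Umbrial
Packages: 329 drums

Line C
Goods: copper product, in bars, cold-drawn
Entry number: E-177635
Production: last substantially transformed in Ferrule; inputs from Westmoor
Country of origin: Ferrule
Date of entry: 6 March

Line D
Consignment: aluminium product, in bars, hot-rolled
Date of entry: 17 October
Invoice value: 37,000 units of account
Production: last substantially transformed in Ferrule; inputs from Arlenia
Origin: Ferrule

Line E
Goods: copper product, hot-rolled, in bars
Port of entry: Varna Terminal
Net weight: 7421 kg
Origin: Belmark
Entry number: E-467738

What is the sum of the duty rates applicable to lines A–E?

126%

Line A: copper → 14-1; flat-rolled → 14-1-3; cold-drawn → 14-1-3-2. Scheduled 17%. Dunmara agreement on 14-1-3-2: CTH not met. → 17%.
Line B: copper → 14-1; tubes → 14-1-1; hot-rolled → 14-1-1-1. Scheduled 32%. quota on 14-1-1 open → in-quota 24%. → 24%.
Line C: copper → 14-1; in bars → 14-1-2; cold-drawn → 14-1-2-2. Scheduled 15%. Ferrule agreement on 14-2: 14-1-2-2 not covered. → 15%.
Line D: aluminium → 14-2; in bars → 14-2-2; hot-rolled → 14-2-2-2. Scheduled 34%. Ferrule agreement on 14-2: not wholly obtained. → 34%.
Line E: copper → 14-1; in bars → 14-1-2; hot-rolled → 14-1-2-3. Scheduled 36%. No special measure applies. → 36%.
Sum: 17% + 24% + 15% + 34% + 36% = 126%.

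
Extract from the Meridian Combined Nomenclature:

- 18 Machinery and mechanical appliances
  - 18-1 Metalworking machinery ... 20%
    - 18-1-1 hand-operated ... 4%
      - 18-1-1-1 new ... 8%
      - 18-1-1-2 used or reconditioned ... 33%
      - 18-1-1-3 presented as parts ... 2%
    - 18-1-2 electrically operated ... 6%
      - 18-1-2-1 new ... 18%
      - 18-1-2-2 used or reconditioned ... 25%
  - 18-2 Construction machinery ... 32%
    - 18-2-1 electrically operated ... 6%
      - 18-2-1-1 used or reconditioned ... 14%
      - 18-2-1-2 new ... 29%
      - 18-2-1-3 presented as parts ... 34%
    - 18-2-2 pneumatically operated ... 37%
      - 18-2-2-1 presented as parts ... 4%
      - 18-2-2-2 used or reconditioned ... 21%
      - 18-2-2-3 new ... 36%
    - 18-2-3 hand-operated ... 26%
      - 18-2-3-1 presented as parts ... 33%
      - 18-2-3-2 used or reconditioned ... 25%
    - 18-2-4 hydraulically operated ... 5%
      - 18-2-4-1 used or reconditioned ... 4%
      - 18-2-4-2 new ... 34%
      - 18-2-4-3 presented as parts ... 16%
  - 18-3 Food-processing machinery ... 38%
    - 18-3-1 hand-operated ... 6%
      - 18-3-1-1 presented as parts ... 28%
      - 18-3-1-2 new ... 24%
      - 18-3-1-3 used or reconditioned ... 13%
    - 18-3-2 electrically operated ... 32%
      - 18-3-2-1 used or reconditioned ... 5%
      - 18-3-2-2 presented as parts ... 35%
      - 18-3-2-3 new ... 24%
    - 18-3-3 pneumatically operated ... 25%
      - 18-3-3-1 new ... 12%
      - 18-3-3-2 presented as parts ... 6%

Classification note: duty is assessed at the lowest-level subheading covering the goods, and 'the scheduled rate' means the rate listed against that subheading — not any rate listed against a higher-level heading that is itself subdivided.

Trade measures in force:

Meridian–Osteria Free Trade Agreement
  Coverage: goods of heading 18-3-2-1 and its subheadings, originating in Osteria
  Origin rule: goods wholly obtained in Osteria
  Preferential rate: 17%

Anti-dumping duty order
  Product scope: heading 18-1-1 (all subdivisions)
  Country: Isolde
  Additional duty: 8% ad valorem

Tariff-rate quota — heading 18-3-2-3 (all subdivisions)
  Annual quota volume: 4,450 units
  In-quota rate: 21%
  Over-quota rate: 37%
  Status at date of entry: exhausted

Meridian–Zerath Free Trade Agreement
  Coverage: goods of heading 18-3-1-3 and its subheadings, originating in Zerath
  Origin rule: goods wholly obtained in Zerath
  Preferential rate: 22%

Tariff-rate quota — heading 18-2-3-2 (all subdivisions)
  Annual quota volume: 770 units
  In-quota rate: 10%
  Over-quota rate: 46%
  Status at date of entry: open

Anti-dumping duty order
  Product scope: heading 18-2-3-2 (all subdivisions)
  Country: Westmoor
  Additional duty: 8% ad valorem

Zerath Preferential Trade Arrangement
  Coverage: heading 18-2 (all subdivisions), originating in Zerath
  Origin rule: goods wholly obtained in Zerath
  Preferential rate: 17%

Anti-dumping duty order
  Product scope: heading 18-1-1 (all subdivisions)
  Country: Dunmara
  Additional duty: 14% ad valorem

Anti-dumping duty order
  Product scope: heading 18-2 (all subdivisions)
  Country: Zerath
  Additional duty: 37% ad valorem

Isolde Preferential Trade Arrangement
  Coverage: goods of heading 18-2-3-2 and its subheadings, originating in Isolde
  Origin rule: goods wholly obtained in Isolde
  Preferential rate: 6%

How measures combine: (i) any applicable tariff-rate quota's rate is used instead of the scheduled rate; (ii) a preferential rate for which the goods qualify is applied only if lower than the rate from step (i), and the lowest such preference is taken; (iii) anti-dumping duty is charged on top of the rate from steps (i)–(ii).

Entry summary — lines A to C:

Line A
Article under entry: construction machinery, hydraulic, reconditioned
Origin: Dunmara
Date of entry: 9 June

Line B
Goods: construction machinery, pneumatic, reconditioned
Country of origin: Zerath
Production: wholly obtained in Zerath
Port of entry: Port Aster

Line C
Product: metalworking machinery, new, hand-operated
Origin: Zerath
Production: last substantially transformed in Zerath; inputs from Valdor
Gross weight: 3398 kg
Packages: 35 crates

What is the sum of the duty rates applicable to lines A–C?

Line A: construction → 18-2; hydraulic → 18-2-4; reconditioned → 18-2-4-1. Scheduled 4%. No special measure applies. → 4%.
Line B: construction → 18-2; pneumatic → 18-2-2; reconditioned → 18-2-2-2. Scheduled 21%. Zerath agreement on 18-3-1-3: 18-2-2-2 not covered; Zerath agreement on 18-2: wholly obtained → 17% available; preferential 17%; anti-dumping (Zerath, 18-2): +37%; total 17% + 37% = 54%. → 54%.
Line C: metalworking → 18-1; hand-operated → 18-1-1; new → 18-1-1-1. Scheduled 8%. Zerath agreement on 18-3-1-3: 18-1-1-1 not covered; Zerath agreement on 18-2: 18-1-1-1 not covered. → 8%.
Sum: 4% + 54% + 8% = 66%.

66%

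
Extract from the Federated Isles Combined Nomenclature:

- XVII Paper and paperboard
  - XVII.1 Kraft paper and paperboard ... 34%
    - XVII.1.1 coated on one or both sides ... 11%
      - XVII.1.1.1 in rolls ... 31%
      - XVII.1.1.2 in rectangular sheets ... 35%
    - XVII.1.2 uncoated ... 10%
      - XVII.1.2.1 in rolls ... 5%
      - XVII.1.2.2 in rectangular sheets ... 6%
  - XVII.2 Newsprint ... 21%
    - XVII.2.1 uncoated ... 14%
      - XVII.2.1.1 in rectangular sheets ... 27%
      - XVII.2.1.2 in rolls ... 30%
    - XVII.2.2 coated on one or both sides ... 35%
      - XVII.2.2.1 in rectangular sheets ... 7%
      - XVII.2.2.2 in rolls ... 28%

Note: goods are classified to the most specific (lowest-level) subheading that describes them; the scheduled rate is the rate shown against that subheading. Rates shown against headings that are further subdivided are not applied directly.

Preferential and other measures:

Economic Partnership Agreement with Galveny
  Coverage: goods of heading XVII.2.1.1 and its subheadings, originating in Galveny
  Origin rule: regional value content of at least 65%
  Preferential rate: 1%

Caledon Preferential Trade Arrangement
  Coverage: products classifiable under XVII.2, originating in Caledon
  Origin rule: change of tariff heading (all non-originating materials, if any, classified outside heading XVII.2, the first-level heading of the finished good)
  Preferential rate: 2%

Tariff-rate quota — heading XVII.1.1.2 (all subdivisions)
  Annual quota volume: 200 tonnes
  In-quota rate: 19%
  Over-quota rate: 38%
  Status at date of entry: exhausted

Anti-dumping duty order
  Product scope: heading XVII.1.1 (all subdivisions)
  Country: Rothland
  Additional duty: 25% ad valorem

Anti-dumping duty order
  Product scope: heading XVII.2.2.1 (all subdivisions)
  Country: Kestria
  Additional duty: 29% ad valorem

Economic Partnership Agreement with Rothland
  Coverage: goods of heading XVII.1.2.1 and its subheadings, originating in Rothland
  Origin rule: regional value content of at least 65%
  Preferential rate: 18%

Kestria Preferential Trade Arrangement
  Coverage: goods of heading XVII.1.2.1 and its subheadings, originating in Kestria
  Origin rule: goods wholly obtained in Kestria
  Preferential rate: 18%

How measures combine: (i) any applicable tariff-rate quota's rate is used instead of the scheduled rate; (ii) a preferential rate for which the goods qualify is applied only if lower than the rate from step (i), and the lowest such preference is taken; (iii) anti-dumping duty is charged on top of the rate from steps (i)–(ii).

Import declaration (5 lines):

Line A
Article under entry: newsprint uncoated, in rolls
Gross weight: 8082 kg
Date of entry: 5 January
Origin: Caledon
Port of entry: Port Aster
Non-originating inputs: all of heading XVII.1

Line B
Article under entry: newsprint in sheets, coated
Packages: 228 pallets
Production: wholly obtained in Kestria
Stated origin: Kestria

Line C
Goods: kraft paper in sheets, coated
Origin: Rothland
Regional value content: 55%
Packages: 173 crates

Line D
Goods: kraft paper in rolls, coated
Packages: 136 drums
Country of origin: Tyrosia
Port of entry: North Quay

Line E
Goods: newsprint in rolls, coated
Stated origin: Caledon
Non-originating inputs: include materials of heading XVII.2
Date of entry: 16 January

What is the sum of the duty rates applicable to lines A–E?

160%

Line A: newsprint → XVII.2; uncoated → XVII.2.1; in rolls → XVII.2.1.2. Scheduled 30%. Caledon agreement on XVII.2: CTH met → 2% available; preferential 2%. → 2%.
Line B: newsprint → XVII.2; coated → XVII.2.2; in sheets → XVII.2.2.1. Scheduled 7%. Kestria agreement on XVII.1.2.1: XVII.2.2.1 not covered; anti-dumping (Kestria, XVII.2.2.1): +29%; total 7% + 29% = 36%. → 36%.
Line C: kraft paper → XVII.1; coated → XVII.1.1; in sheets → XVII.1.1.2. Scheduled 35%. quota on XVII.1.1.2 exhausted → over-quota 38%; Rothland agreement on XVII.1.2.1: XVII.1.1.2 not covered; anti-dumping (Rothland, XVII.1.1): +25%; total 38% + 25% = 63%. → 63%.
Line D: kraft paper → XVII.1; coated → XVII.1.1; in rolls → XVII.1.1.1. Scheduled 31%. No special measure applies. → 31%.
Line E: newsprint → XVII.2; coated → XVII.2.2; in rolls → XVII.2.2.2. Scheduled 28%. Caledon agreement on XVII.2: CTH not met. → 28%.
Sum: 2% + 36% + 63% + 31% + 28% = 160%.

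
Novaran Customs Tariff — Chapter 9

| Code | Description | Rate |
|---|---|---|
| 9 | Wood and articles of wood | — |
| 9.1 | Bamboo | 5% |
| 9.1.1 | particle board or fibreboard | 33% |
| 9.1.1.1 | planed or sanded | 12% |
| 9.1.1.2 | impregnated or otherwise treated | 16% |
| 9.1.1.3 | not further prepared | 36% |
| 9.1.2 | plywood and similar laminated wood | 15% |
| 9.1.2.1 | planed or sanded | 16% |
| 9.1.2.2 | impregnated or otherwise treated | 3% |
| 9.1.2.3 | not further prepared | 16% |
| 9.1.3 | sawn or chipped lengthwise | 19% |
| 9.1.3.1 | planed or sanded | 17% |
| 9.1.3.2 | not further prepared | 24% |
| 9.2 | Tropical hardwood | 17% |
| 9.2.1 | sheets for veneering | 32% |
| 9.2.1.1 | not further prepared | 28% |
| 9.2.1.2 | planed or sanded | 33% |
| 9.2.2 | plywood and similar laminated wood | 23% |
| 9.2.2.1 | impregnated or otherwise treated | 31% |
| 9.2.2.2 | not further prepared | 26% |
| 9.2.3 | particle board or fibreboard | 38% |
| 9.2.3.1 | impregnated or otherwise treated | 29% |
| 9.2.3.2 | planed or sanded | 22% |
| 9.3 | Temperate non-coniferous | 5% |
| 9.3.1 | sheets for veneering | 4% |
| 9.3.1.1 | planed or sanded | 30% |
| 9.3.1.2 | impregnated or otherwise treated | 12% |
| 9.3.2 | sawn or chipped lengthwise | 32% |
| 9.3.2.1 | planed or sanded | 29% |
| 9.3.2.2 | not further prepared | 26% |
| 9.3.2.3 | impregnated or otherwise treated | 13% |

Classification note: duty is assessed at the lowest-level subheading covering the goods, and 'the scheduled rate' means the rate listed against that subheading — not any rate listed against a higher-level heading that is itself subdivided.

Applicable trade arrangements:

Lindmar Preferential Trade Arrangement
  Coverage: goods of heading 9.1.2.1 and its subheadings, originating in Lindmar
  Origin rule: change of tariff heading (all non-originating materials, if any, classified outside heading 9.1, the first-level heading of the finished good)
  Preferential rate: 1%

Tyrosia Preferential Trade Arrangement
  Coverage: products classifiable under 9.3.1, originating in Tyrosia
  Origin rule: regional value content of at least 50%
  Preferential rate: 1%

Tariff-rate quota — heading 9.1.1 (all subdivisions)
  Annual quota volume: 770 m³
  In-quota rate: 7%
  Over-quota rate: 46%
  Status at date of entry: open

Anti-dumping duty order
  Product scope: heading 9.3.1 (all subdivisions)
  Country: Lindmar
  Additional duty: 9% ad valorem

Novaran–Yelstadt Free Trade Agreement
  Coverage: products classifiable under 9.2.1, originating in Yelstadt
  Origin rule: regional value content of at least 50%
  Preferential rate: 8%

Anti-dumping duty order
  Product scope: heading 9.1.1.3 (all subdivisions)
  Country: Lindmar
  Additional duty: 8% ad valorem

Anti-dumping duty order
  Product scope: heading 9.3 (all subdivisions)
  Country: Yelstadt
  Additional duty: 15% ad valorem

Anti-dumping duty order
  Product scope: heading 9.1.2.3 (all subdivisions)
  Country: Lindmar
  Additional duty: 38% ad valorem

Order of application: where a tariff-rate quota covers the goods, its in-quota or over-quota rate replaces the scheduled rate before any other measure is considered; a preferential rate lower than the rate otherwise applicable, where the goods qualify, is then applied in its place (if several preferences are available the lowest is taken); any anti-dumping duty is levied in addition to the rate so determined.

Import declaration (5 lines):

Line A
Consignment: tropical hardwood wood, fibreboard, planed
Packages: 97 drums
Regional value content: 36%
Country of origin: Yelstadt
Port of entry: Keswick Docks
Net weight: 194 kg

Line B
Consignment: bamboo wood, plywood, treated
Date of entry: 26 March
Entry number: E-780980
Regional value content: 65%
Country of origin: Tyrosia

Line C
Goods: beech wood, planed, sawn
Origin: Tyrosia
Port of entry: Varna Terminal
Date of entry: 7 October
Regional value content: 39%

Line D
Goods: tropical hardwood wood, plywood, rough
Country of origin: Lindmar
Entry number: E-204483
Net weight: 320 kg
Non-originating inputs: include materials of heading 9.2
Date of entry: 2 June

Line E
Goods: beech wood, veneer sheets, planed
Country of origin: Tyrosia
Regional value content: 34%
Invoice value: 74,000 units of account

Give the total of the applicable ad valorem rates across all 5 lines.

Line A: tropical hardwood → 9.2; fibreboard → 9.2.3; planed → 9.2.3.2. Scheduled 22%. Yelstadt agreement on 9.2.1: 9.2.3.2 not covered. → 22%.
Line B: bamboo → 9.1; plywood → 9.1.2; treated → 9.1.2.2. Scheduled 3%. Tyrosia agreement on 9.3.1: 9.1.2.2 not covered. → 3%.
Line C: beech → 9.3; sawn → 9.3.2; planed → 9.3.2.1. Scheduled 29%. Tyrosia agreement on 9.3.1: 9.3.2.1 not covered. → 29%.
Line D: tropical hardwood → 9.2; plywood → 9.2.2; rough → 9.2.2.2. Scheduled 26%. Lindmar agreement on 9.1.2.1: 9.2.2.2 not covered. → 26%.
Line E: beech → 9.3; veneer sheets → 9.3.1; planed → 9.3.1.1. Scheduled 30%. Tyrosia agreement on 9.3.1: RVC < 50%. → 30%.
Sum: 22% + 3% + 29% + 26% + 30% = 110%.

110%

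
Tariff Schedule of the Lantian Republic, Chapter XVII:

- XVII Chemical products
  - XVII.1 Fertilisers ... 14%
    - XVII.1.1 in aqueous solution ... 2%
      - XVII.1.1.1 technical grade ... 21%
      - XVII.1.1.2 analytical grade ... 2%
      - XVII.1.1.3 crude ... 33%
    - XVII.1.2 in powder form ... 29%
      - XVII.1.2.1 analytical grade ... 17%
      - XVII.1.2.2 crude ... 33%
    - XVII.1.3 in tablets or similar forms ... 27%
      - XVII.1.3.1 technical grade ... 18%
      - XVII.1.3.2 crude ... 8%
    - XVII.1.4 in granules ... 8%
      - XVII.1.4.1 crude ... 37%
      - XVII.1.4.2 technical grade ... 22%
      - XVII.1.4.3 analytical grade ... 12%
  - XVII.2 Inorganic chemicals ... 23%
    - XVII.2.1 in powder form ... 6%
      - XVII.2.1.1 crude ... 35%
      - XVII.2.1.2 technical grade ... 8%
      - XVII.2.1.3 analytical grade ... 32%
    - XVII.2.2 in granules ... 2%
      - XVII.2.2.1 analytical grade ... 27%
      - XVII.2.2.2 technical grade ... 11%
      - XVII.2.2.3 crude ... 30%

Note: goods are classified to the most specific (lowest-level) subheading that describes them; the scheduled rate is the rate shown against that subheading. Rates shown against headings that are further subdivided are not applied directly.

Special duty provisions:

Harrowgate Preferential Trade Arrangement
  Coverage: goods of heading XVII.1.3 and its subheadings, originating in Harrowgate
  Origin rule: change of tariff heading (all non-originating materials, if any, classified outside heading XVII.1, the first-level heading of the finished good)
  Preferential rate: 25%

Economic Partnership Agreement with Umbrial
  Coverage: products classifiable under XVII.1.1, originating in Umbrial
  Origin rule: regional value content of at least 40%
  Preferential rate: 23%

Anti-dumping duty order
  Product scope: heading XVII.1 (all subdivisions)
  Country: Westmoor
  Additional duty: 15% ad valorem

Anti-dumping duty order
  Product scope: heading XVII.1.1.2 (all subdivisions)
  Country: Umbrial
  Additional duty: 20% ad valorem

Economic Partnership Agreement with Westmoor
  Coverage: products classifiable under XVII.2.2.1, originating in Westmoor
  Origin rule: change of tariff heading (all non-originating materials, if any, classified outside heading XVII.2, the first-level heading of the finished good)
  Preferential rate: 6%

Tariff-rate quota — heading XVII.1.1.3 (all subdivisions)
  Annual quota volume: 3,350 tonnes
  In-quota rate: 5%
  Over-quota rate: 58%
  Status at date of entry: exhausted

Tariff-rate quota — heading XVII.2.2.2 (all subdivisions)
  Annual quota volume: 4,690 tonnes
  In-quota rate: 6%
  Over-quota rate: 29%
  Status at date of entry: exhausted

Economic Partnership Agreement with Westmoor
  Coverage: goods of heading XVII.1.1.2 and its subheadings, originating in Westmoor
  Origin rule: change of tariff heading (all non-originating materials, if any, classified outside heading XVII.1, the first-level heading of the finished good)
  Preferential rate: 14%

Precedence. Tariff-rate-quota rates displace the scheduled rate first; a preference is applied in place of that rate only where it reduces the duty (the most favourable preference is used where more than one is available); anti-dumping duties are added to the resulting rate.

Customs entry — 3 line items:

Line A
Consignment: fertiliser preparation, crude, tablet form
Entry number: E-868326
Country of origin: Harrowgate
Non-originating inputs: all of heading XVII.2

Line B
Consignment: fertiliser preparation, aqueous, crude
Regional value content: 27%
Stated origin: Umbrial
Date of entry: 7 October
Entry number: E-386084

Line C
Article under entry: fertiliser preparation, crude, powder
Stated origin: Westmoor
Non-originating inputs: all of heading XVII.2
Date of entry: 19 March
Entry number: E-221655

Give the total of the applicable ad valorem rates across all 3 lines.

114%

Line A: fertiliser → XVII.1; tablet form → XVII.1.3; crude → XVII.1.3.2. Scheduled 8%. Harrowgate agreement on XVII.1.3: CTH met → 25% available; preference 25% not lower than 8% → no reduction. → 8%.
Line B: fertiliser → XVII.1; aqueous → XVII.1.1; crude → XVII.1.1.3. Scheduled 33%. quota on XVII.1.1.3 exhausted → over-quota 58%; Umbrial agreement on XVII.1.1: RVC < 40%. → 58%.
Line C: fertiliser → XVII.1; powder → XVII.1.2; crude → XVII.1.2.2. Scheduled 33%. Westmoor agreement on XVII.2.2.1: XVII.1.2.2 not covered; Westmoor agreement on XVII.1.1.2: XVII.1.2.2 not covered; anti-dumping (Westmoor, XVII.1): +15%; total 33% + 15% = 48%. → 48%.
Sum: 8% + 58% + 48% = 114%.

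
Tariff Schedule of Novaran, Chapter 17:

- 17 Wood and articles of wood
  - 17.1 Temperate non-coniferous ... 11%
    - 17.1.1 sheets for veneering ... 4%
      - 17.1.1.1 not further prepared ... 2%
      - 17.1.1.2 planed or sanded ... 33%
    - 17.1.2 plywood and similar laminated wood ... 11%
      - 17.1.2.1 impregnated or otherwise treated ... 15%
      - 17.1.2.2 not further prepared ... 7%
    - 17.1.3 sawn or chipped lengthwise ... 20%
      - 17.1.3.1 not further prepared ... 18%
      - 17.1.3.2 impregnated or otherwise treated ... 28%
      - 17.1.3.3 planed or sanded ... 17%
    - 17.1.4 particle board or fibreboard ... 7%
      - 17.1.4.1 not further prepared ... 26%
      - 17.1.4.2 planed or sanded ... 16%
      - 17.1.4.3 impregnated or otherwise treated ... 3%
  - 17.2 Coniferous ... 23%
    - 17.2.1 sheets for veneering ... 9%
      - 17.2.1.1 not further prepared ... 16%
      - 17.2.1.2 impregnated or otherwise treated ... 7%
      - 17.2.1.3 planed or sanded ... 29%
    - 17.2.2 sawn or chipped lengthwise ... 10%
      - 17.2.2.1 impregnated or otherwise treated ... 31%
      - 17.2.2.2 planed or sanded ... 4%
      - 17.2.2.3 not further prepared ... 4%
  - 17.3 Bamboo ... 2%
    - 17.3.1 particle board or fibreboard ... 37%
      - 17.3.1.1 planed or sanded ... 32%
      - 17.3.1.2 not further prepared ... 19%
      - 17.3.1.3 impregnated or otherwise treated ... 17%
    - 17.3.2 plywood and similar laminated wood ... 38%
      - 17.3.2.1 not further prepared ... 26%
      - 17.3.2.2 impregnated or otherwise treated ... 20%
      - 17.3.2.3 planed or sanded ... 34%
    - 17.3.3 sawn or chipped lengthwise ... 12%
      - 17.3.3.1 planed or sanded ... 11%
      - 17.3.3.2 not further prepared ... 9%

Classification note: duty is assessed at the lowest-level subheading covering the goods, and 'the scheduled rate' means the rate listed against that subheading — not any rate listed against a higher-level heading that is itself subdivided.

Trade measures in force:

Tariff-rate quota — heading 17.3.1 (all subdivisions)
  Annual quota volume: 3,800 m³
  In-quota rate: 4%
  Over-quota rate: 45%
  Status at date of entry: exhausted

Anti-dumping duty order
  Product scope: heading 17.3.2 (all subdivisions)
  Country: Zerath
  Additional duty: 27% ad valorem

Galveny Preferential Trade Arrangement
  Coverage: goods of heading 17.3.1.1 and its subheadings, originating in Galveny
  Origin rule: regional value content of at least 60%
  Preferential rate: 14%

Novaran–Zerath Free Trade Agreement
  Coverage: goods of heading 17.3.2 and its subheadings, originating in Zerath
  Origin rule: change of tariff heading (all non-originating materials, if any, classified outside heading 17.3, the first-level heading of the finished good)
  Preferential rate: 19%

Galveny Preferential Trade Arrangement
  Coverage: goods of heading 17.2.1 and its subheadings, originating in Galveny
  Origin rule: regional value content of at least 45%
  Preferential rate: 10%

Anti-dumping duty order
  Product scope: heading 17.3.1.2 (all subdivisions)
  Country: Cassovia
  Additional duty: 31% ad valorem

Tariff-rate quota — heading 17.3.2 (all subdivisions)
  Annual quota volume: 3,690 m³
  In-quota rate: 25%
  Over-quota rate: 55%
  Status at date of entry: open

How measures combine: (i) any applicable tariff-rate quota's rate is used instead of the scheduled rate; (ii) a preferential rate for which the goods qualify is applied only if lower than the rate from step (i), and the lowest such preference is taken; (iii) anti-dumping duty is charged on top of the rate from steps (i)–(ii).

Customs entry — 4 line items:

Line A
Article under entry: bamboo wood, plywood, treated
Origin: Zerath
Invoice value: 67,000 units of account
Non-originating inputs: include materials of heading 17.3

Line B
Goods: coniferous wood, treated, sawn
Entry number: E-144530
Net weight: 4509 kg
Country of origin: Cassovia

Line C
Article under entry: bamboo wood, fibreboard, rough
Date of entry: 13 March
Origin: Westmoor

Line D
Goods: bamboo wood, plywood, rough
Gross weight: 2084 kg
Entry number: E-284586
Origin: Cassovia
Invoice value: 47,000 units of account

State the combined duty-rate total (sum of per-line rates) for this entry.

Line A: bamboo → 17.3; plywood → 17.3.2; treated → 17.3.2.2. Scheduled 20%. quota on 17.3.2 open → in-quota 25%; Zerath agreement on 17.3.2: CTH not met; anti-dumping (Zerath, 17.3.2): +27%; total 25% + 27% = 52%. → 52%.
Line B: coniferous → 17.2; sawn → 17.2.2; treated → 17.2.2.1. Scheduled 31%. No special measure applies. → 31%.
Line C: bamboo → 17.3; fibreboard → 17.3.1; rough → 17.3.1.2. Scheduled 19%. quota on 17.3.1 exhausted → over-quota 45%. → 45%.
Line D: bamboo → 17.3; plywood → 17.3.2; rough → 17.3.2.1. Scheduled 26%. quota on 17.3.2 open → in-quota 25%. → 25%.
Sum: 52% + 31% + 45% + 25% = 153%.

153%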